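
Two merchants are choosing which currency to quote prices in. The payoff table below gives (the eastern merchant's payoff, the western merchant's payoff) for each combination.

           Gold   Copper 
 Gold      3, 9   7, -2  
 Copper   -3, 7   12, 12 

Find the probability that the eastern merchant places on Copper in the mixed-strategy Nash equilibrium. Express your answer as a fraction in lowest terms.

The eastern merchant's mix p on Gold must make the western merchant indifferent between Gold and Copper.
The western merchant's payoff from Gold: 9p + 7(1−p). From Copper: (-2)p + 12(1−p).
Set equal: 11p = 5(1−p) → p = 5/16.
Probability on Copper is 1 − 5/16 = 11/16.

11/16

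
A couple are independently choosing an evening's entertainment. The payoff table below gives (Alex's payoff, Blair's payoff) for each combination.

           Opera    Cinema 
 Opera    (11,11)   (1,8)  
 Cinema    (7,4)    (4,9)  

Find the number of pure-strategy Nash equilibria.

2

Both Opera: Alex gets 11 (best alternative 7); Blair gets 11 (best alternative 8). Neither deviates — NE.
Both Cinema: Alex gets 4 (best alternative 1); Blair gets 9 (best alternative 4). Neither deviates — NE.
(Opera, Cinema) is not a NE: Alex would switch to Cinema (4 > 1).
No other cell survives both best-response checks, so there are 2 pure NE.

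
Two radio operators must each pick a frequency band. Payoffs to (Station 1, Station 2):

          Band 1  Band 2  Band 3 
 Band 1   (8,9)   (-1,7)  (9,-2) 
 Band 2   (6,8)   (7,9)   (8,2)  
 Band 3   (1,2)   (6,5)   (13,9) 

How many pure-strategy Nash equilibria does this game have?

Both Band 1: Station 1 gets 8 (best alternative 6); Station 2 gets 9 (best alternative 7). Neither deviates — NE.
Both Band 2: Station 1 gets 7 (best alternative 6); Station 2 gets 9 (best alternative 8). Neither deviates — NE.
Both Band 3: Station 1 gets 13 (best alternative 9); Station 2 gets 9 (best alternative 5). Neither deviates — NE.
(Band 3, Band 1) is not a NE: Station 1 would switch to Band 1 (8 > 1).
No other cell survives both best-response checks, so there are 3 pure NE.

3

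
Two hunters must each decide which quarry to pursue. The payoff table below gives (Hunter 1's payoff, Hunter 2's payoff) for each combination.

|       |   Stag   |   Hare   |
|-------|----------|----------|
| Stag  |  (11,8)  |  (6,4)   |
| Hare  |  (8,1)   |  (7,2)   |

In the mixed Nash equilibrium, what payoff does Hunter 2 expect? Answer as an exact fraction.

Hunter 1 mixes with probability p on Stag, chosen so Hunter 2 is indifferent: 8p + 1(1−p) = 4p + 2(1−p) gives p = 1/5.
Hunter 2's expected payoff is 8·1/5 + 1·4/5 = 12/5.

12/5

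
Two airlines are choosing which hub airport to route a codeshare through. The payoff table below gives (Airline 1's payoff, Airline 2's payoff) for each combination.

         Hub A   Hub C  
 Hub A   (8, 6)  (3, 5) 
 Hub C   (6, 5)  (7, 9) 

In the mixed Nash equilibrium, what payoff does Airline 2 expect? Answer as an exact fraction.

29/5

Airline 1 mixes with probability p on Hub A, chosen so Airline 2 is indifferent: 6p + 5(1−p) = 5p + 9(1−p) gives p = 4/5.
Airline 2's expected payoff is 6·4/5 + 5·1/5 = 29/5.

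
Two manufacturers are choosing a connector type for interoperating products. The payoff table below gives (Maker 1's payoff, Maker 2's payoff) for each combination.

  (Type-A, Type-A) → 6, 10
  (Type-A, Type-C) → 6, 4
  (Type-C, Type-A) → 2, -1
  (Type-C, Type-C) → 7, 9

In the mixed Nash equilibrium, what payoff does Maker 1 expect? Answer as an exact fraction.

Maker 2 mixes with probability q on Type-A, chosen so Maker 1 is indifferent: 6q + 6(1−q) = 2q + 7(1−q) gives q = 1/5.
Maker 1's expected payoff (from either row, since indifferent) is 6·1/5 + 6·4/5 = 6.

6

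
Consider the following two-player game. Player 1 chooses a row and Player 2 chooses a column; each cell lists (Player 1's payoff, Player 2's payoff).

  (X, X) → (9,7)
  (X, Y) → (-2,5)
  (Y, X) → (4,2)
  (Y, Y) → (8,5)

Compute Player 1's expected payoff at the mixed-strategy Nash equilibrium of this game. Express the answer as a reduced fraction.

16/3

Player 2 mixes with probability q on X, chosen so Player 1 is indifferent: 9q + (-2)(1−q) = 4q + 8(1−q) gives q = 2/3.
Player 1's expected payoff (from either row, since indifferent) is 9·2/3 + (-2)·1/3 = 16/3.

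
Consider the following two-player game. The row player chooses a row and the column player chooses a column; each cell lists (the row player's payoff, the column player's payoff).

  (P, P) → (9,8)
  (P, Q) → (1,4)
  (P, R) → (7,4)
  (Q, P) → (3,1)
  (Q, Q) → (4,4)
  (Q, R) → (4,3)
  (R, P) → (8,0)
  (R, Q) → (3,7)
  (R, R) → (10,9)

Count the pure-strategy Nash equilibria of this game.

3

Both P: the row player gets 9 (best alternative 8); the column player gets 8 (best alternative 4). Neither deviates — NE.
Both Q: the row player gets 4 (best alternative 3); the column player gets 4 (best alternative 3). Neither deviates — NE.
Both R: the row player gets 10 (best alternative 7); the column player gets 9 (best alternative 7). Neither deviates — NE.
(R, Q) is not a NE: the row player would switch to Q (4 > 3).
No other cell survives both best-response checks, so there are 3 pure NE.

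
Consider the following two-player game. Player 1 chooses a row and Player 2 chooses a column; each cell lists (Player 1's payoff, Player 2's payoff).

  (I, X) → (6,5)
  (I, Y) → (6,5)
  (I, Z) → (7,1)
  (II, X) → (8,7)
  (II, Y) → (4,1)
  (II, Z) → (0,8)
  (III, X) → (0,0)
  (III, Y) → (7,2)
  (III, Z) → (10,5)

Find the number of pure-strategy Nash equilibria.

(III, Z): Player 1 gets 10 (best alternative 7); Player 2 gets 5 (best alternative 2). Neither deviates — NE.
(II, Y) is not a NE: Player 1 would switch to III (7 > 4).
No other cell survives both best-response checks, so there is 1 pure NE.

1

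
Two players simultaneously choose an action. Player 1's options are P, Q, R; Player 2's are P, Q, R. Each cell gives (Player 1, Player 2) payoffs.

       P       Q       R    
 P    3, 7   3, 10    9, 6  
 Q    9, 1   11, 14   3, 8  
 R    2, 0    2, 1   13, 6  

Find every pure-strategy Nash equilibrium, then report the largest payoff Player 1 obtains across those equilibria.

13

Both Q is a pure NE (Player 1: 11 ≥ 3; Player 2: 14 ≥ 8). Player 1 gets 11.
Both R is a pure NE (Player 1: 13 ≥ 9; Player 2: 6 ≥ 1). Player 1 gets 13.
Every other cell has a profitable deviation for at least one player. Highest of {11, 13} is 13.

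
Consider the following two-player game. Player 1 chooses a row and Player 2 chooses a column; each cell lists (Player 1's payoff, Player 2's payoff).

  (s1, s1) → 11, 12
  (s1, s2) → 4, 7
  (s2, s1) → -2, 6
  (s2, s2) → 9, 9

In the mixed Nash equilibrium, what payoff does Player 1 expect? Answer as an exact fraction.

Player 2 mixes with probability q on s1, chosen so Player 1 is indifferent: 11q + 4(1−q) = (-2)q + 9(1−q) gives q = 5/18.
Player 1's expected payoff (from either row, since indifferent) is 11·5/18 + 4·13/18 = 107/18.

107/18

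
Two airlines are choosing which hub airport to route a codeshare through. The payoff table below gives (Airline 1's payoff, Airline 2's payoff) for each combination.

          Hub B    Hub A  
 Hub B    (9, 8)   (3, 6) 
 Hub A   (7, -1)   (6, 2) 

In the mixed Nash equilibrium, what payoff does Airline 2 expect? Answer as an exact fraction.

22/5

Airline 1 mixes with probability p on Hub B, chosen so Airline 2 is indifferent: 8p + (-1)(1−p) = 6p + 2(1−p) gives p = 3/5.
Airline 2's expected payoff is 8·3/5 + (-1)·2/5 = 22/5.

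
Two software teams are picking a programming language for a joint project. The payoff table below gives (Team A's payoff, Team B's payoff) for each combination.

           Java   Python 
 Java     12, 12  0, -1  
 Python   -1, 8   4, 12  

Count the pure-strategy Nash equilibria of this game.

Both Java: Team A gets 12 (best alternative -1); Team B gets 12 (best alternative -1). Neither deviates — NE.
Both Python: Team A gets 4 (best alternative 0); Team B gets 12 (best alternative 8). Neither deviates — NE.
(Python, Java) is not a NE: Team A would switch to Java (12 > -1).
No other cell survives both best-response checks, so there are 2 pure NE.

2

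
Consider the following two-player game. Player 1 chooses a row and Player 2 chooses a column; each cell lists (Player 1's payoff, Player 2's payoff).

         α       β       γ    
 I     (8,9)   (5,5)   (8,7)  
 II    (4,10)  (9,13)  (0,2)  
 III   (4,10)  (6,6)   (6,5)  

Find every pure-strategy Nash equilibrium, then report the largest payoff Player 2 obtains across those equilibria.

(I, α) is a pure NE (Player 1: 8 ≥ 4; Player 2: 9 ≥ 7). Player 2 gets 9.
(II, β) is a pure NE (Player 1: 9 ≥ 6; Player 2: 13 ≥ 10). Player 2 gets 13.
Every other cell has a profitable deviation for at least one player. Highest of {9, 13} is 13.

13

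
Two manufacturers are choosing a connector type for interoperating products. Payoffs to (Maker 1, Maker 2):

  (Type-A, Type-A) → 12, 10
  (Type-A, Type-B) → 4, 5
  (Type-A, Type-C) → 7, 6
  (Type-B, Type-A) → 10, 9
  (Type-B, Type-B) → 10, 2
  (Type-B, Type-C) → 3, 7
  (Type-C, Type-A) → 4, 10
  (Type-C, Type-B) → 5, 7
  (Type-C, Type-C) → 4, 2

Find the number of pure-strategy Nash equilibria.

Both Type-A: Maker 1 gets 12 (best alternative 10); Maker 2 gets 10 (best alternative 6). Neither deviates — NE.
Both Type-B is not a NE: Maker 2 would switch to Type-A (9 > 2).
No other cell survives both best-response checks, so there is 1 pure NE.

1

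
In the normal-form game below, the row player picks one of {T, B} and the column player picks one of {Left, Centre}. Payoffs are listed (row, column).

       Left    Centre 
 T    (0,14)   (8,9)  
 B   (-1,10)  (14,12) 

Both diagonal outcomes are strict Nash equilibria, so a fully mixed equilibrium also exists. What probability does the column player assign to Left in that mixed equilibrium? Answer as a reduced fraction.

The column player's mix q on Left must make the row player indifferent between T and B.
The row player's payoff from T: 0q + 8(1−q). From B: (-1)q + 14(1−q).
Set equal: 1q = 6(1−q) → q = 6/7.

6/7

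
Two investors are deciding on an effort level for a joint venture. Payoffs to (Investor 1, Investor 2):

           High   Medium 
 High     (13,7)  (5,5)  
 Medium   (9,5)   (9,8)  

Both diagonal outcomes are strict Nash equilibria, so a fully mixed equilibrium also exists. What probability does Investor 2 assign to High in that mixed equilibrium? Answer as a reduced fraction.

1/2

Investor 2's mix q on High must make Investor 1 indifferent between High and Medium.
Investor 1's payoff from High: 13q + 5(1−q). From Medium: 9q + 9(1−q).
Set equal: 4q = 4(1−q) → q = 4/8 = 1/2.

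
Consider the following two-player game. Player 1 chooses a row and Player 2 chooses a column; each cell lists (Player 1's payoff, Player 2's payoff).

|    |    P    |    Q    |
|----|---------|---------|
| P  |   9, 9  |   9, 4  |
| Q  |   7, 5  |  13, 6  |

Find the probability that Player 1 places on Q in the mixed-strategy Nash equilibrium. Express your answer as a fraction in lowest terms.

5/6

Player 1's mix p on P must make Player 2 indifferent between P and Q.
Player 2's payoff from P: 9p + 5(1−p). From Q: 4p + 6(1−p).
Set equal: 5p = 1(1−p) → p = 1/6.
Probability on Q is 1 − 1/6 = 5/6.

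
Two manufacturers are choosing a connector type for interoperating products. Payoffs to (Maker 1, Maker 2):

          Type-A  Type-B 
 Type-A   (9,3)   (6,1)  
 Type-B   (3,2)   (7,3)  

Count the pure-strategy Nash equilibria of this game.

Both Type-A: Maker 1 gets 9 (best alternative 3); Maker 2 gets 3 (best alternative 1). Neither deviates — NE.
Both Type-B: Maker 1 gets 7 (best alternative 6); Maker 2 gets 3 (best alternative 2). Neither deviates — NE.
(Type-A, Type-B) is not a NE: Maker 1 would switch to Type-B (7 > 6).
No other cell survives both best-response checks, so there are 2 pure NE.

2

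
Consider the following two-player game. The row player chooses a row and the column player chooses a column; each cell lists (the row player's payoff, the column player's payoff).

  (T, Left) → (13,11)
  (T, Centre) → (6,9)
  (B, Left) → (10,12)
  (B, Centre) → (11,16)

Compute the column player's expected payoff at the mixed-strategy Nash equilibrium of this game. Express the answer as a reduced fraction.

34/3

The row player mixes with probability p on T, chosen so the column player is indifferent: 11p + 12(1−p) = 9p + 16(1−p) gives p = 2/3.
The column player's expected payoff is 11·2/3 + 12·1/3 = 34/3.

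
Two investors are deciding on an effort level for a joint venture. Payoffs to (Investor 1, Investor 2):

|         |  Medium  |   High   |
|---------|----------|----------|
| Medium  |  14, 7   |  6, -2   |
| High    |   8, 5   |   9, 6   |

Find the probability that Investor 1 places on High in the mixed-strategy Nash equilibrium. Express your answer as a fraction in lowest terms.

9/10

Investor 1's mix p on Medium must make Investor 2 indifferent between Medium and High.
Investor 2's payoff from Medium: 7p + 5(1−p). From High: (-2)p + 6(1−p).
Set equal: 9p = 1(1−p) → p = 1/10.
Probability on High is 1 − 1/10 = 9/10.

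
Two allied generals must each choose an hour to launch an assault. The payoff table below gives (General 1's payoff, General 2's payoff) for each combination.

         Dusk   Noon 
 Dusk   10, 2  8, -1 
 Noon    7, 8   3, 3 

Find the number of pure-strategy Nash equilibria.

Both Dusk: General 1 gets 10 (best alternative 7); General 2 gets 2 (best alternative -1). Neither deviates — NE.
Both Noon is not a NE: General 1 would switch to Dusk (8 > 3).
No other cell survives both best-response checks, so there is 1 pure NE.

1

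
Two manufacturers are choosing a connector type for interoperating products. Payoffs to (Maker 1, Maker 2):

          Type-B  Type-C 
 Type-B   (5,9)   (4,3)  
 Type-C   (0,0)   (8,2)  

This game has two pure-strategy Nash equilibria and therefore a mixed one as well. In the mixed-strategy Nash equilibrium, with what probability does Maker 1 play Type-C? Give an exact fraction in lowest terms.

Maker 1's mix p on Type-B must make Maker 2 indifferent between Type-B and Type-C.
Maker 2's payoff from Type-B: 9p + 0(1−p). From Type-C: 3p + 2(1−p).
Set equal: 6p = 2(1−p) → p = 2/8 = 1/4.
Probability on Type-C is 1 − 1/4 = 3/4.

3/4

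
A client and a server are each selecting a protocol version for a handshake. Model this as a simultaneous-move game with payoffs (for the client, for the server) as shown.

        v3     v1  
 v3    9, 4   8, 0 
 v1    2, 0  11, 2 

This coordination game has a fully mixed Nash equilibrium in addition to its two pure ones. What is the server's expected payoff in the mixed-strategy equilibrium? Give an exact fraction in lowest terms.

4/3

The client mixes with probability p on v3, chosen so the server is indifferent: 4p + 0(1−p) = 0p + 2(1−p) gives p = 1/3.
The server's expected payoff is 4·1/3 + 0·2/3 = 4/3.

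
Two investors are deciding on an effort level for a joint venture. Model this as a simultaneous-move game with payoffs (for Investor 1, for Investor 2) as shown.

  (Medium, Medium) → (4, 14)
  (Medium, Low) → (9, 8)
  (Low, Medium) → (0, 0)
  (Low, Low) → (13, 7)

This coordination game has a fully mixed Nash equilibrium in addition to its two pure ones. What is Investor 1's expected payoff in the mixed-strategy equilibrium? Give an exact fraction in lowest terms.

13/2

Investor 2 mixes with probability q on Medium, chosen so Investor 1 is indifferent: 4q + 9(1−q) = 0q + 13(1−q) gives q = 1/2.
Investor 1's expected payoff (from either row, since indifferent) is 4·1/2 + 9·1/2 = 13/2.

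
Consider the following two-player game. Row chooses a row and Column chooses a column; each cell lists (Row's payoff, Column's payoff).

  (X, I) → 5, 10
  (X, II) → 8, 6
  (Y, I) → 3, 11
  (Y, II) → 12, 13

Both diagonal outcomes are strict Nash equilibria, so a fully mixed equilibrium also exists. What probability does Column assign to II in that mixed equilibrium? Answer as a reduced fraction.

1/3

Column's mix q on I must make Row indifferent between X and Y.
Row's payoff from X: 5q + 8(1−q). From Y: 3q + 12(1−q).
Set equal: 2q = 4(1−q) → q = 4/6 = 2/3.
Probability on II is 1 − 2/3 = 1/3.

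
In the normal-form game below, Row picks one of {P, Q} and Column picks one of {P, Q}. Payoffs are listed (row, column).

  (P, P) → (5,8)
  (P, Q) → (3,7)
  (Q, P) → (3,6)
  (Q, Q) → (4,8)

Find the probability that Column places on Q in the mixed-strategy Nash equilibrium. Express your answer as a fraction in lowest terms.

Column's mix q on P must make Row indifferent between P and Q.
Row's payoff from P: 5q + 3(1−q). From Q: 3q + 4(1−q).
Set equal: 2q = 1(1−q) → q = 1/3.
Probability on Q is 1 − 1/3 = 2/3.

2/3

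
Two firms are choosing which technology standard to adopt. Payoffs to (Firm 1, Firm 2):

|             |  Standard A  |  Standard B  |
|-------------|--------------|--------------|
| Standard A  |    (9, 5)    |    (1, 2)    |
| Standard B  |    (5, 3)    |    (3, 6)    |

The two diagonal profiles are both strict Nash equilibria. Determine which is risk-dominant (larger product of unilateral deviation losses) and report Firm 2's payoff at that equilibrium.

At both Standard A: Firm 1 loses 9 − 5 = 4 by deviating; Firm 2 loses 5 − 2 = 3. Product = 4·3 = 12.
At both Standard B: Firm 1 loses 3 − 1 = 2 by deviating; Firm 2 loses 6 − 3 = 3. Product = 2·3 = 6.
12 > 6, so both Standard A is risk-dominant. Firm 2's payoff there is 5.

5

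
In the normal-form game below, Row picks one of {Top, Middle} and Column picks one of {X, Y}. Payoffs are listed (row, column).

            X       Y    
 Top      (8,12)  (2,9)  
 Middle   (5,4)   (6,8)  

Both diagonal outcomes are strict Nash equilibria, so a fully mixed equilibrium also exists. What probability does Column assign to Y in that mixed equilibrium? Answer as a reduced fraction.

Column's mix q on X must make Row indifferent between Top and Middle.
Row's payoff from Top: 8q + 2(1−q). From Middle: 5q + 6(1−q).
Set equal: 3q = 4(1−q) → q = 4/7.
Probability on Y is 1 − 4/7 = 3/7.

3/7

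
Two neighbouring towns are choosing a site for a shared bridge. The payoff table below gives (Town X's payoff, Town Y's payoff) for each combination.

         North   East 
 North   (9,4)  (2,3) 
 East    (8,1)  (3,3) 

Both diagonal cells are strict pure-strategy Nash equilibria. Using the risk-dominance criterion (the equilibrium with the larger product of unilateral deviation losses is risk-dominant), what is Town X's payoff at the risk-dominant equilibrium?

At both North: Town X loses 9 − 8 = 1 by deviating; Town Y loses 4 − 3 = 1. Product = 1·1 = 1.
At both East: Town X loses 3 − 2 = 1 by deviating; Town Y loses 3 − 1 = 2. Product = 1·2 = 2.
2 > 1, so both East is risk-dominant. Town X's payoff there is 3.

3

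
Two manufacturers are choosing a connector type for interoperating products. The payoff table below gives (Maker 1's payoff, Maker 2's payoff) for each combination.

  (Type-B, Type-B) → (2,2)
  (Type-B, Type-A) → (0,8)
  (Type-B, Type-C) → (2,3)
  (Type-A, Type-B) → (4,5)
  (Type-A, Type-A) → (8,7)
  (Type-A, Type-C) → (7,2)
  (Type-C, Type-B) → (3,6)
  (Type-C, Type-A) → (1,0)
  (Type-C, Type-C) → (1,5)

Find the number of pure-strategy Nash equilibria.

Both Type-A: Maker 1 gets 8 (best alternative 1); Maker 2 gets 7 (best alternative 5). Neither deviates — NE.
Both Type-B is not a NE: Maker 1 would switch to Type-A (4 > 2).
No other cell survives both best-response checks, so there is 1 pure NE.

1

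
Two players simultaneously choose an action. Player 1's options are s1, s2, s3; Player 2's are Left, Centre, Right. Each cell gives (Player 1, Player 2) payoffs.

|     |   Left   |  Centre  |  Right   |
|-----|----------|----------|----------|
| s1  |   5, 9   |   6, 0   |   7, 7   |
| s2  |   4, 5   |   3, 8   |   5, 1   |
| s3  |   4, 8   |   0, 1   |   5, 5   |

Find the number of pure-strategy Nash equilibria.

(s1, Left): Player 1 gets 5 (best alternative 4); Player 2 gets 9 (best alternative 7). Neither deviates — NE.
(s2, Centre) is not a NE: Player 1 would switch to s1 (6 > 3).
No other cell survives both best-response checks, so there is 1 pure NE.

1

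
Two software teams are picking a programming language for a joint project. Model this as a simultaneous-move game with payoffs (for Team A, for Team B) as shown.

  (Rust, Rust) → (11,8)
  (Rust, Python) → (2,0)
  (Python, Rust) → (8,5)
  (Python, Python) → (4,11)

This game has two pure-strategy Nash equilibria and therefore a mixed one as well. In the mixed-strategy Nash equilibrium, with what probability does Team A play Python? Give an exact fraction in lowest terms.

Team A's mix p on Rust must make Team B indifferent between Rust and Python.
Team B's payoff from Rust: 8p + 5(1−p). From Python: 0p + 11(1−p).
Set equal: 8p = 6(1−p) → p = 6/14 = 3/7.
Probability on Python is 1 − 3/7 = 4/7.

4/7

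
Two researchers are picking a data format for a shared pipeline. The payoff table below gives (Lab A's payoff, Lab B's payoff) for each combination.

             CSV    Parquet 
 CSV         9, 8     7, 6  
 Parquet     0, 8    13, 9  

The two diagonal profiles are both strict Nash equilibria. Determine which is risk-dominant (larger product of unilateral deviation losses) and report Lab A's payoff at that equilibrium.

At both CSV: Lab A loses 9 − 0 = 9 by deviating; Lab B loses 8 − 6 = 2. Product = 9·2 = 18.
At both Parquet: Lab A loses 13 − 7 = 6 by deviating; Lab B loses 9 − 8 = 1. Product = 6·1 = 6.
18 > 6, so both CSV is risk-dominant. Lab A's payoff there is 9.

9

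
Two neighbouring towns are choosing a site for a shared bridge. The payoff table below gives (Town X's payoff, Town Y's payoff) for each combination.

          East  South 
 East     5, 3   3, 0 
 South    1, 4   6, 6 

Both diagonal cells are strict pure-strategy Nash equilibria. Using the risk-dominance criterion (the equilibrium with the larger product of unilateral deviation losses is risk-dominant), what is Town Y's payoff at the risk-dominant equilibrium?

3

At both East: Town X loses 5 − 1 = 4 by deviating; Town Y loses 3 − 0 = 3. Product = 4·3 = 12.
At both South: Town X loses 6 − 3 = 3 by deviating; Town Y loses 6 − 4 = 2. Product = 3·2 = 6.
12 > 6, so both East is risk-dominant. Town Y's payoff there is 3.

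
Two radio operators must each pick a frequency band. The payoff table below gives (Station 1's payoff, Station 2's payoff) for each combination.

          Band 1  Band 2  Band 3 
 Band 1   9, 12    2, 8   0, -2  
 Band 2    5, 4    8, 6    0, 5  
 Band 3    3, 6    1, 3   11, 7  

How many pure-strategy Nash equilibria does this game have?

3

Both Band 1: Station 1 gets 9 (best alternative 5); Station 2 gets 12 (best alternative 8). Neither deviates — NE.
Both Band 2: Station 1 gets 8 (best alternative 2); Station 2 gets 6 (best alternative 5). Neither deviates — NE.
Both Band 3: Station 1 gets 11 (best alternative 0); Station 2 gets 7 (best alternative 6). Neither deviates — NE.
(Band 3, Band 1) is not a NE: Station 1 would switch to Band 1 (9 > 3).
No other cell survives both best-response checks, so there are 3 pure NE.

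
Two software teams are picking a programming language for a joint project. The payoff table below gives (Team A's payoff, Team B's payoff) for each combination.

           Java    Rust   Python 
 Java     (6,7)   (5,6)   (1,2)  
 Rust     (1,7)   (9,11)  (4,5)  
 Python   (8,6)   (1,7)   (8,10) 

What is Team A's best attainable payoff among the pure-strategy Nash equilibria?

9

Both Rust is a pure NE (Team A: 9 ≥ 5; Team B: 11 ≥ 7). Team A gets 9.
Both Python is a pure NE (Team A: 8 ≥ 4; Team B: 10 ≥ 7). Team A gets 8.
Every other cell has a profitable deviation for at least one player. Highest of {9, 8} is 9.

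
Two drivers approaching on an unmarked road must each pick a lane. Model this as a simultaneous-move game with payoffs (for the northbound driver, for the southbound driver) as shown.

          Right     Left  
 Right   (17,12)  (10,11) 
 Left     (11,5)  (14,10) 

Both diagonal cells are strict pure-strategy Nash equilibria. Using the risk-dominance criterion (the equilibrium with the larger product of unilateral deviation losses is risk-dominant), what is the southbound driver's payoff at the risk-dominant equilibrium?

At both Right: the northbound driver loses 17 − 11 = 6 by deviating; the southbound driver loses 12 − 11 = 1. Product = 6·1 = 6.
At both Left: the northbound driver loses 14 − 10 = 4 by deviating; the southbound driver loses 10 − 5 = 5. Product = 4·5 = 20.
20 > 6, so both Left is risk-dominant. The southbound driver's payoff there is 10.

10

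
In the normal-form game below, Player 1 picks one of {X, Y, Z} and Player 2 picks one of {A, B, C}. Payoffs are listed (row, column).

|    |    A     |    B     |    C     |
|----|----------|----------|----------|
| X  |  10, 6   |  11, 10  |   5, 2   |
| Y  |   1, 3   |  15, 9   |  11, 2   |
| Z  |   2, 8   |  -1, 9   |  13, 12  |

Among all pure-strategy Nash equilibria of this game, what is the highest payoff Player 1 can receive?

15

(Y, B) is a pure NE (Player 1: 15 ≥ 11; Player 2: 9 ≥ 3). Player 1 gets 15.
(Z, C) is a pure NE (Player 1: 13 ≥ 11; Player 2: 12 ≥ 9). Player 1 gets 13.
Every other cell has a profitable deviation for at least one player. Highest of {15, 13} is 15.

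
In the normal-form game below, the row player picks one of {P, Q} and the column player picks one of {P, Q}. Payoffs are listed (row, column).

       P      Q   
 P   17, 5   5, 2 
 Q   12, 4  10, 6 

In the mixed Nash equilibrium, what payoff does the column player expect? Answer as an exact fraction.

22/5

The row player mixes with probability p on P, chosen so the column player is indifferent: 5p + 4(1−p) = 2p + 6(1−p) gives p = 2/5.
The column player's expected payoff is 5·2/5 + 4·3/5 = 22/5.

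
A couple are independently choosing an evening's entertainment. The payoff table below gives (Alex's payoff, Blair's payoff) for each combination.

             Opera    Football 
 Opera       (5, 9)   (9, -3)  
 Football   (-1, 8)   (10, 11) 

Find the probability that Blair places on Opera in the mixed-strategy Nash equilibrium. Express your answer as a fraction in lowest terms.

Blair's mix q on Opera must make Alex indifferent between Opera and Football.
Alex's payoff from Opera: 5q + 9(1−q). From Football: (-1)q + 10(1−q).
Set equal: 6q = 1(1−q) → q = 1/7.

1/7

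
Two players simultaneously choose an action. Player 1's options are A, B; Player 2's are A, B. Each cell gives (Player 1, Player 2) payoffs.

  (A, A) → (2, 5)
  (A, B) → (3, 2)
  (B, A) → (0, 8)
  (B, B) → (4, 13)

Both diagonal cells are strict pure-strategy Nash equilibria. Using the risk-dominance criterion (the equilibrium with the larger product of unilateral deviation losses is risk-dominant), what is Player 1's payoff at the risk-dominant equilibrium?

At both A: Player 1 loses 2 − 0 = 2 by deviating; Player 2 loses 5 − 2 = 3. Product = 2·3 = 6.
At both B: Player 1 loses 4 − 3 = 1 by deviating; Player 2 loses 13 − 8 = 5. Product = 1·5 = 5.
6 > 5, so both A is risk-dominant. Player 1's payoff there is 2.

2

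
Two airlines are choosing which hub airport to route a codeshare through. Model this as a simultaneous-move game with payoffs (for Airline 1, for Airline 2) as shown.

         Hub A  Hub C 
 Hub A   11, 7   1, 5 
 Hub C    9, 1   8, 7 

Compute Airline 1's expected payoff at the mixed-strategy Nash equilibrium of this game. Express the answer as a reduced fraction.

Airline 2 mixes with probability q on Hub A, chosen so Airline 1 is indifferent: 11q + 1(1−q) = 9q + 8(1−q) gives q = 7/9.
Airline 1's expected payoff (from either row, since indifferent) is 11·7/9 + 1·2/9 = 79/9.

79/9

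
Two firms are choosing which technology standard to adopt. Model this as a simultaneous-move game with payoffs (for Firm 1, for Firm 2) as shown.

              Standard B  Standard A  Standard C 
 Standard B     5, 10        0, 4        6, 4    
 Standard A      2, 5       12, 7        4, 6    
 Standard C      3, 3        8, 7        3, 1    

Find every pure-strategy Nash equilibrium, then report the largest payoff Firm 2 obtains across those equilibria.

Both Standard B is a pure NE (Firm 1: 5 ≥ 3; Firm 2: 10 ≥ 4). Firm 2 gets 10.
Both Standard A is a pure NE (Firm 1: 12 ≥ 8; Firm 2: 7 ≥ 6). Firm 2 gets 7.
Every other cell has a profitable deviation for at least one player. Highest of {10, 7} is 10.

10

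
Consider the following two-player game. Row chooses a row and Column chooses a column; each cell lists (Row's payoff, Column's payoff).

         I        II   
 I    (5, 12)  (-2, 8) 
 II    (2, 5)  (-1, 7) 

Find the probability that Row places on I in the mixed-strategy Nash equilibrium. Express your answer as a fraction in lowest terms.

1/3

Row's mix p on I must make Column indifferent between I and II.
Column's payoff from I: 12p + 5(1−p). From II: 8p + 7(1−p).
Set equal: 4p = 2(1−p) → p = 2/6 = 1/3.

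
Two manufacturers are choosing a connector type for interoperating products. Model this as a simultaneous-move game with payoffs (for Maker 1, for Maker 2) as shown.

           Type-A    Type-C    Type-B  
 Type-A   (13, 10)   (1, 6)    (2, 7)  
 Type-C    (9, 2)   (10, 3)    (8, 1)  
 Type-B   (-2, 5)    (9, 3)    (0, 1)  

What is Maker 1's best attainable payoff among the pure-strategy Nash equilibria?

Both Type-A is a pure NE (Maker 1: 13 ≥ 9; Maker 2: 10 ≥ 7). Maker 1 gets 13.
Both Type-C is a pure NE (Maker 1: 10 ≥ 9; Maker 2: 3 ≥ 2). Maker 1 gets 10.
Every other cell has a profitable deviation for at least one player. Highest of {13, 10} is 13.

13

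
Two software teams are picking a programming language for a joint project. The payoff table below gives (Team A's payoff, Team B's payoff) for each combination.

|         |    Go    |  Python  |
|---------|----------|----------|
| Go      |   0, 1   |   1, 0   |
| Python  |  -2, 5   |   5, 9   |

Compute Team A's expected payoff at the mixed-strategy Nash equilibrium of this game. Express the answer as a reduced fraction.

Team B mixes with probability q on Go, chosen so Team A is indifferent: 0q + 1(1−q) = (-2)q + 5(1−q) gives q = 2/3.
Team A's expected payoff (from either row, since indifferent) is 0·2/3 + 1·1/3 = 1/3.

1/3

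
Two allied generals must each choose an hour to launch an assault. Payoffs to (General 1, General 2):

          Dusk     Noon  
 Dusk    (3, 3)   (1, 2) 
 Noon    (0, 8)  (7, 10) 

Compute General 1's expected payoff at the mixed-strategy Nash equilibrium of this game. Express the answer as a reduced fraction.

General 2 mixes with probability q on Dusk, chosen so General 1 is indifferent: 3q + 1(1−q) = 0q + 7(1−q) gives q = 2/3.
General 1's expected payoff (from either row, since indifferent) is 3·2/3 + 1·1/3 = 7/3.

7/3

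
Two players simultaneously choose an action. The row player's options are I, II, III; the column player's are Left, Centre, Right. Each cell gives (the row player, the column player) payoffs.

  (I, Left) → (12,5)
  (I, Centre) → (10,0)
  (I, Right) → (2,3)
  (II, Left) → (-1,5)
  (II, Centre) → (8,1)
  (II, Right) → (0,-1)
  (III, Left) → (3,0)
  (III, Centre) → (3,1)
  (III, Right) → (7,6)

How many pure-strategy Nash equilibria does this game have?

2

(I, Left): the row player gets 12 (best alternative 3); the column player gets 5 (best alternative 3). Neither deviates — NE.
(III, Right): the row player gets 7 (best alternative 2); the column player gets 6 (best alternative 1). Neither deviates — NE.
(II, Centre) is not a NE: the row player would switch to I (10 > 8).
No other cell survives both best-response checks, so there are 2 pure NE.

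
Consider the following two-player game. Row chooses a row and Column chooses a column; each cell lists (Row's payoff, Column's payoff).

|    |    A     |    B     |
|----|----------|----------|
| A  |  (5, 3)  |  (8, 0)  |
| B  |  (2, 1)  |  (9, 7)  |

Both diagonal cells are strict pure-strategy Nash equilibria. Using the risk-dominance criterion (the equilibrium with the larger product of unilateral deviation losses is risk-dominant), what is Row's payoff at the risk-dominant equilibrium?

5

At both A: Row loses 5 − 2 = 3 by deviating; Column loses 3 − 0 = 3. Product = 3·3 = 9.
At both B: Row loses 9 − 8 = 1 by deviating; Column loses 7 − 1 = 6. Product = 1·6 = 6.
9 > 6, so both A is risk-dominant. Row's payoff there is 5.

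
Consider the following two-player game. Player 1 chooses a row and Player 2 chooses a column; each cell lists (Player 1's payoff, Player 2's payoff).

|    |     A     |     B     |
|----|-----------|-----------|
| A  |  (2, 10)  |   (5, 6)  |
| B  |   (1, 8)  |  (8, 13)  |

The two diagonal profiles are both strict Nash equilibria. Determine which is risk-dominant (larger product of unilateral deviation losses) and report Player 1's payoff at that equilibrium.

8

At both A: Player 1 loses 2 − 1 = 1 by deviating; Player 2 loses 10 − 6 = 4. Product = 1·4 = 4.
At both B: Player 1 loses 8 − 5 = 3 by deviating; Player 2 loses 13 − 8 = 5. Product = 3·5 = 15.
15 > 4, so both B is risk-dominant. Player 1's payoff there is 8.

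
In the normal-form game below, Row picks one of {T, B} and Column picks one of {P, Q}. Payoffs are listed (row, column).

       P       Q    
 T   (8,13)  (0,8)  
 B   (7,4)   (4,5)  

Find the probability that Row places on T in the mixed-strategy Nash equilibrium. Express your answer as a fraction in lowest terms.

Row's mix p on T must make Column indifferent between P and Q.
Column's payoff from P: 13p + 4(1−p). From Q: 8p + 5(1−p).
Set equal: 5p = 1(1−p) → p = 1/6.

1/6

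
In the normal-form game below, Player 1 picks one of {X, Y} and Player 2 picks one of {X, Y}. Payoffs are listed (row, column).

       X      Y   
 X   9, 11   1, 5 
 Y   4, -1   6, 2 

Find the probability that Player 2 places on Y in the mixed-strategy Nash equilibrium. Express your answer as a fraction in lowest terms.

1/2

Player 2's mix q on X must make Player 1 indifferent between X and Y.
Player 1's payoff from X: 9q + 1(1−q). From Y: 4q + 6(1−q).
Set equal: 5q = 5(1−q) → q = 5/10 = 1/2.
Probability on Y is 1 − 1/2 = 1/2.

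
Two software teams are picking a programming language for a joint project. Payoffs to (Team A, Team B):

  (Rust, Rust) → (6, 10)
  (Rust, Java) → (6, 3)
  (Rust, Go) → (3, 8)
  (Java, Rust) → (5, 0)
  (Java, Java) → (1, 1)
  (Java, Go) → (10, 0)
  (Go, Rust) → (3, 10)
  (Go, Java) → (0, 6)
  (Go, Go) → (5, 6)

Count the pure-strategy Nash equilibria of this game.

1

Both Rust: Team A gets 6 (best alternative 5); Team B gets 10 (best alternative 8). Neither deviates — NE.
Both Go is not a NE: Team A would switch to Java (10 > 5).
No other cell survives both best-response checks, so there is 1 pure NE.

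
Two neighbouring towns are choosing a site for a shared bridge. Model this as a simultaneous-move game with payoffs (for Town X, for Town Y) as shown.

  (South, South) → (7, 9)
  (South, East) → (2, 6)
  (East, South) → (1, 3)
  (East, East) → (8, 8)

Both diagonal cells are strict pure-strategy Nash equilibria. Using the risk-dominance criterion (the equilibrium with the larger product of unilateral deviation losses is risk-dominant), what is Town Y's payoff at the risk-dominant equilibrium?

At both South: Town X loses 7 − 1 = 6 by deviating; Town Y loses 9 − 6 = 3. Product = 6·3 = 18.
At both East: Town X loses 8 − 2 = 6 by deviating; Town Y loses 8 − 3 = 5. Product = 6·5 = 30.
30 > 18, so both East is risk-dominant. Town Y's payoff there is 8.

8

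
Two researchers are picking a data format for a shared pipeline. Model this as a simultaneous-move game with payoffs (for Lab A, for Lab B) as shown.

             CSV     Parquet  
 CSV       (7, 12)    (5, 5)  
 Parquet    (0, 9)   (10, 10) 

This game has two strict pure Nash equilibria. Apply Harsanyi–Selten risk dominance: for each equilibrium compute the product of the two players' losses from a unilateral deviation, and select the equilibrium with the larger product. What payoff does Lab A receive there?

At both CSV: Lab A loses 7 − 0 = 7 by deviating; Lab B loses 12 − 5 = 7. Product = 7·7 = 49.
At both Parquet: Lab A loses 10 − 5 = 5 by deviating; Lab B loses 10 − 9 = 1. Product = 5·1 = 5.
49 > 5, so both CSV is risk-dominant. Lab A's payoff there is 7.

7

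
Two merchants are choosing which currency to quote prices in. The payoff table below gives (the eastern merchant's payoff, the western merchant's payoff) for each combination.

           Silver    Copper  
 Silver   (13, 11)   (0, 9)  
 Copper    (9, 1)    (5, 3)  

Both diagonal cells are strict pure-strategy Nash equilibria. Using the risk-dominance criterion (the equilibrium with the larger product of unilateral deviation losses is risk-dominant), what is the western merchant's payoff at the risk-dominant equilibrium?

At both Silver: the eastern merchant loses 13 − 9 = 4 by deviating; the western merchant loses 11 − 9 = 2. Product = 4·2 = 8.
At both Copper: the eastern merchant loses 5 − 0 = 5 by deviating; the western merchant loses 3 − 1 = 2. Product = 5·2 = 10.
10 > 8, so both Copper is risk-dominant. The western merchant's payoff there is 3.

3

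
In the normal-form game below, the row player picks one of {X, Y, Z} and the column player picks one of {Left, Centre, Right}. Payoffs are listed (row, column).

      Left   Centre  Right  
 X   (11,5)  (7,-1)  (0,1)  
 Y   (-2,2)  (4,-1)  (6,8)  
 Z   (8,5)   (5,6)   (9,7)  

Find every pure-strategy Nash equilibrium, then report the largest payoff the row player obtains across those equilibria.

11

(X, Left) is a pure NE (the row player: 11 ≥ 8; the column player: 5 ≥ 1). The row player gets 11.
(Z, Right) is a pure NE (the row player: 9 ≥ 6; the column player: 7 ≥ 6). The row player gets 9.
Every other cell has a profitable deviation for at least one player. Highest of {11, 9} is 11.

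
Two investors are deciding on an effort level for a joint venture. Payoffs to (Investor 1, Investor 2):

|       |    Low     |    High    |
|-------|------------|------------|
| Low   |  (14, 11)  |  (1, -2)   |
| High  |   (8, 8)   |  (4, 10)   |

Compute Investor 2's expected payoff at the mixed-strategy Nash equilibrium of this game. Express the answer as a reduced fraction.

42/5

Investor 1 mixes with probability p on Low, chosen so Investor 2 is indifferent: 11p + 8(1−p) = (-2)p + 10(1−p) gives p = 2/15.
Investor 2's expected payoff is 11·2/15 + 8·13/15 = 42/5.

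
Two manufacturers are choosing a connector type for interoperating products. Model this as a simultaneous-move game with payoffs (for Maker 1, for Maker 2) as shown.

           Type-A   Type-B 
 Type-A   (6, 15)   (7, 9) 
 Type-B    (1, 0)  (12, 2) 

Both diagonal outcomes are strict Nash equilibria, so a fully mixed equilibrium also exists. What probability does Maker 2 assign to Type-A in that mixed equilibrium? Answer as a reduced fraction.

Maker 2's mix q on Type-A must make Maker 1 indifferent between Type-A and Type-B.
Maker 1's payoff from Type-A: 6q + 7(1−q). From Type-B: 1q + 12(1−q).
Set equal: 5q = 5(1−q) → q = 5/10 = 1/2.

1/2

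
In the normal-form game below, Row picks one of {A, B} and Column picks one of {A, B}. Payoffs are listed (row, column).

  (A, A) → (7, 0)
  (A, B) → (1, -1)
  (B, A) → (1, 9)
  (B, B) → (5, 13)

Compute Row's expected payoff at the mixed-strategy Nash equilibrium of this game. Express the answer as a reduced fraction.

Column mixes with probability q on A, chosen so Row is indifferent: 7q + 1(1−q) = 1q + 5(1−q) gives q = 2/5.
Row's expected payoff (from either row, since indifferent) is 7·2/5 + 1·3/5 = 17/5.

17/5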